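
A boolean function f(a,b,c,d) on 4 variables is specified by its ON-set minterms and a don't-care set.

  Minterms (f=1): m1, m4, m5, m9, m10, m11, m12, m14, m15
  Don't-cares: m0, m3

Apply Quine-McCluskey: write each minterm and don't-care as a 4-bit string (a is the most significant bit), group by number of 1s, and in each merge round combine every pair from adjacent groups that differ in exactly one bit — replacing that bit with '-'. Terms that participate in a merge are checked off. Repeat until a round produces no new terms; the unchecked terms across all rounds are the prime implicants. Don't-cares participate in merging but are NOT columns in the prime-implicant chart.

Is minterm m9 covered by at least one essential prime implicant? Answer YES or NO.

Round 0: 0000✓ 0001✓ 0011✓ 0100✓ 0101✓ 1001✓ 1010✓ 1011✓ 1100✓ 1110✓ 1111✓
Round 1: -001✓ -011✓ -100 0-00✓ 0-01✓ 00-1✓ 000-✓ 010-✓ 1-10✓ 1-11✓ 10-1✓ 101-✓ 11-0 111-✓
Round 2: -0-1 0-0- 1-1-
PIs = {-0-1, -100, 0-0-, 1-1-, 11-0}
Coverage chart:
  m1: -0-1,0-0-
  m4: -100,0-0-
  m5: 0-0- ←essential
  m9: -0-1 ←essential
  m10: 1-1- ←essential
  m11: -0-1,1-1-
  m12: -100,11-0
  m14: 1-1-,11-0
  m15: 1-1- ←essential
Essential: -0-1, 0-0-, 1-1-

YES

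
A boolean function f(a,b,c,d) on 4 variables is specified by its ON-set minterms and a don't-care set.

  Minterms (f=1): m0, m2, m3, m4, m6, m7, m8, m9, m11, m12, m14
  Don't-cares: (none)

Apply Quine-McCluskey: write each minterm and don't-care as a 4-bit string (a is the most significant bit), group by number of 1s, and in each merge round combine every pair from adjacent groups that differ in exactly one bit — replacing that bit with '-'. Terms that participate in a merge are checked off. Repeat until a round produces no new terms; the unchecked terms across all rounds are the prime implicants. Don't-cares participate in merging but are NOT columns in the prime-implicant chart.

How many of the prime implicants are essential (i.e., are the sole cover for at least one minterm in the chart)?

2

size-2^0 implicants → 0000(✓)  0010(✓)  0011(✓)  0100(✓)  0110(✓)  0111(✓)  1000(✓)  1001(✓)  1011(✓)  1100(✓)  1110(✓)
size-2^1 implicants → -000(✓)  -011  -100(✓)  -110(✓)  0-00(✓)  0-10(✓)  0-11(✓)  00-0(✓)  001-(✓)  01-0(✓)  011-(✓)  1-00(✓)  10-1  100-  11-0(✓)
size-2^2 implicants → --00  -1-0  0--0  0-1-
Unchecked terms (primes): --00, -011, -1-0, 0--0, 0-1-, 10-1, 100-
Minterm coverage:
  m0 ⊆ --00,0--0
  m2 ⊆ 0--0,0-1-
  m3 ⊆ -011,0-1-
  m4 ⊆ --00,-1-0,0--0
  m6 ⊆ -1-0,0--0,0-1-
  m7 ⊆ 0-1- [E]
  m8 ⊆ --00,100-
  m9 ⊆ 10-1,100-
  m11 ⊆ -011,10-1
  m12 ⊆ --00,-1-0
  m14 ⊆ -1-0 [E]
E = {-1-0, 0-1-}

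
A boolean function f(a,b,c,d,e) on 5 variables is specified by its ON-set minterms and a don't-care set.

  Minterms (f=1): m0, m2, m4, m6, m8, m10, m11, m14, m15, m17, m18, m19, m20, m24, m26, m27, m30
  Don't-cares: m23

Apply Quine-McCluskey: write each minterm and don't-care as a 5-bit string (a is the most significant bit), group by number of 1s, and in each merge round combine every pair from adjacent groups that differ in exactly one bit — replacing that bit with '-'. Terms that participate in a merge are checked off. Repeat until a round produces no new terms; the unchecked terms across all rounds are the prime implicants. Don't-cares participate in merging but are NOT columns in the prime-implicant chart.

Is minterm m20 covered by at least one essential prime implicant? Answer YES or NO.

YES

[col 0] 00000*, 00010*, 00100*, 00110*, 01000*, 01010*, 01011*, 01110*, 01111*, 10001*, 10010*, 10011*, 10100*, 10111*, 11000*, 11010*, 11011*, 11110*
[col 1] -0010*, -0100, -1000*, -1010*, -1011*, -1110*, 0-000*, 0-010*, 0-110*, 00-00*, 00-10*, 000-0*, 001-0*, 01-10*, 01-11*, 010-0*, 0101-*, 0111-*, 1-010*, 1-011*, 10-11, 100-1, 1001-*, 11-10*, 110-0*, 1101-*
[col 2] --010, -1-10, -10-0, -101-, 0--10, 0-0-0, 00--0, 01-1-, 1-01-
Prime implicants: --010, -0100, -1-10, -10-0, -101-, 0--10, 0-0-0, 00--0, 01-1-, 1-01-, 10-11, 100-1
PI chart (minterm → PIs covering it):
  0 | 0-0-0,00--0
  2 | --010,0--10,0-0-0,00--0
  4 | -0100,00--0
  6 | 0--10,00--0
  8 | -10-0,0-0-0
  10 | --010,-1-10,-10-0,-101-,0--10,0-0-0,01-1-
  11 | -101-,01-1-
  14 | -1-10,0--10,01-1-
  15 | 01-1-  (sole → essential)
  17 | 100-1  (sole → essential)
  18 | --010,1-01-
  19 | 1-01-,10-11,100-1
  20 | -0100  (sole → essential)
  24 | -10-0  (sole → essential)
  26 | --010,-1-10,-10-0,-101-,1-01-
  27 | -101-,1-01-
  30 | -1-10  (sole → essential)
Essential prime implicants: -0100, -1-10, -10-0, 01-1-, 100-1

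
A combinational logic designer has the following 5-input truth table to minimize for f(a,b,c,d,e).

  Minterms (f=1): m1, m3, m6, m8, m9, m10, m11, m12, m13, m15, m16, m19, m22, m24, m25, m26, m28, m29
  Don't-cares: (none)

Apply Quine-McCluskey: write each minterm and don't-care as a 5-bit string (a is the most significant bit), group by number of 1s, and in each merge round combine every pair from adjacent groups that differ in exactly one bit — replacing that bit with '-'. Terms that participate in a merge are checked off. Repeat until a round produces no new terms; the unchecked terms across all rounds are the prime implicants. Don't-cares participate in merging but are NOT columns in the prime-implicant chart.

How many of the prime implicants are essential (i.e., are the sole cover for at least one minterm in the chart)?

7

Round 0: 00001✓ 00011✓ 00110✓ 01000✓ 01001✓ 01010✓ 01011✓ 01100✓ 01101✓ 01111✓ 10000✓ 10011✓ 10110✓ 11000✓ 11001✓ 11010✓ 11100✓ 11101✓
Round 1: -0011 -0110 -1000✓ -1001✓ -1010✓ -1100✓ -1101✓ 0-001✓ 0-011✓ 000-1✓ 01-00✓ 01-01✓ 01-11✓ 010-0✓ 010-1✓ 0100-✓ 0101-✓ 011-1✓ 0110-✓ 1-000 11-00✓ 11-01✓ 110-0✓ 1100-✓ 1110-✓
Round 2: -1-00✓ -1-01✓ -10-0 -100-✓ -110-✓ 0-0-1 01--1 01-0-✓ 010-- 11-0-✓
Round 3: -1-0-
PIs = {-0011, -0110, -1-0-, -10-0, 0-0-1, 01--1, 010--, 1-000}
Coverage chart:
  m1: 0-0-1 ←essential
  m3: -0011,0-0-1
  m6: -0110 ←essential
  m8: -1-0-,-10-0,010--
  m9: -1-0-,0-0-1,01--1,010--
  m10: -10-0,010--
  m11: 0-0-1,01--1,010--
  m12: -1-0- ←essential
  m13: -1-0-,01--1
  m15: 01--1 ←essential
  m16: 1-000 ←essential
  m19: -0011 ←essential
  m22: -0110 ←essential
  m24: -1-0-,-10-0,1-000
  m25: -1-0- ←essential
  m26: -10-0 ←essential
  m28: -1-0- ←essential
  m29: -1-0- ←essential
Essential: -0011, -0110, -1-0-, -10-0, 0-0-1, 01--1, 1-000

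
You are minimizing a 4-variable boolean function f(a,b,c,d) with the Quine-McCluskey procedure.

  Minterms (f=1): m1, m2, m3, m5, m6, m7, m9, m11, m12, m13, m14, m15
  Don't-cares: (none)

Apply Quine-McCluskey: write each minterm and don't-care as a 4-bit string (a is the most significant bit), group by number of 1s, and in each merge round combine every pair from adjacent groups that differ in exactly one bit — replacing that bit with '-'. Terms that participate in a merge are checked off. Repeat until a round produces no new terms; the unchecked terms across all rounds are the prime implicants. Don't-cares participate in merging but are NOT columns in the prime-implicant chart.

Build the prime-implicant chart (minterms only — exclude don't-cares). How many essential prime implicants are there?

3

size-2^0 implicants → 0001(✓)  0010(✓)  0011(✓)  0101(✓)  0110(✓)  0111(✓)  1001(✓)  1011(✓)  1100(✓)  1101(✓)  1110(✓)  1111(✓)
size-2^1 implicants → -001(✓)  -011(✓)  -101(✓)  -110(✓)  -111(✓)  0-01(✓)  0-10(✓)  0-11(✓)  00-1(✓)  001-(✓)  01-1(✓)  011-(✓)  1-01(✓)  1-11(✓)  10-1(✓)  11-0(✓)  11-1(✓)  110-(✓)  111-(✓)
size-2^2 implicants → --01(✓)  --11(✓)  -0-1(✓)  -1-1(✓)  -11-  0--1(✓)  0-1-  1--1(✓)  11--
size-2^3 implicants → ---1
Unchecked terms (primes): ---1, -11-, 0-1-, 11--
Minterm coverage:
  m1 ⊆ ---1 [E]
  m2 ⊆ 0-1- [E]
  m3 ⊆ ---1,0-1-
  m5 ⊆ ---1 [E]
  m6 ⊆ -11-,0-1-
  m7 ⊆ ---1,-11-,0-1-
  m9 ⊆ ---1 [E]
  m11 ⊆ ---1 [E]
  m12 ⊆ 11-- [E]
  m13 ⊆ ---1,11--
  m14 ⊆ -11-,11--
  m15 ⊆ ---1,-11-,11--
E = {---1, 0-1-, 11--}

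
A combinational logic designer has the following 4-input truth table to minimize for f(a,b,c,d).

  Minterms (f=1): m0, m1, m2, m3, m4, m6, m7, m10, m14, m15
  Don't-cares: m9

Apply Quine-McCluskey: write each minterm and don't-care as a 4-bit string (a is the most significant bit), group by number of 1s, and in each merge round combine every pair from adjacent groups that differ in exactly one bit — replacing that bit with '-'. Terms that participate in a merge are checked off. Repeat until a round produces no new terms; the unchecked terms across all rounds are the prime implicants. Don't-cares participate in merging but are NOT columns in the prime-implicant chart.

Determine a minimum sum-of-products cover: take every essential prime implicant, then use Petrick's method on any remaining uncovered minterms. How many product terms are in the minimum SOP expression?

4

Round 0: 0000✓ 0001✓ 0010✓ 0011✓ 0100✓ 0110✓ 0111✓ 1001✓ 1010✓ 1110✓ 1111✓
Round 1: -001 -010✓ -110✓ -111✓ 0-00✓ 0-10✓ 0-11✓ 00-0✓ 00-1✓ 000-✓ 001-✓ 01-0✓ 011-✓ 1-10✓ 111-✓
Round 2: --10 -11- 0--0 0-1- 00--
PIs = {--10, -001, -11-, 0--0, 0-1-, 00--}
Coverage chart:
  m0: 0--0,00--
  m1: -001,00--
  m2: --10,0--0,0-1-,00--
  m3: 0-1-,00--
  m4: 0--0 ←essential
  m6: --10,-11-,0--0,0-1-
  m7: -11-,0-1-
  m10: --10 ←essential
  m14: --10,-11-
  m15: -11- ←essential
Essential: --10, -11-, 0--0
Petrick residual → 00--
Min cover (4 terms): cd' + bc + a'd' + a'b'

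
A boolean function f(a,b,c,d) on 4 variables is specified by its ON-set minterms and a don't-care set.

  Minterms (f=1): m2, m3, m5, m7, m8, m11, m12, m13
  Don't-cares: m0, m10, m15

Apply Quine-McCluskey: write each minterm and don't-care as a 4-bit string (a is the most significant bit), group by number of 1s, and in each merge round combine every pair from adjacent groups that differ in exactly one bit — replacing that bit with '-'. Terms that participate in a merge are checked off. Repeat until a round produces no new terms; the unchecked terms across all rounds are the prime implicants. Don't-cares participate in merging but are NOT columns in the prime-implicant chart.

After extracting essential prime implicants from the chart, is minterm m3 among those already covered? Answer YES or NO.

NO

[col 0] 0000*, 0010*, 0011*, 0101*, 0111*, 1000*, 1010*, 1011*, 1100*, 1101*, 1111*
[col 1] -000*, -010*, -011*, -101*, -111*, 0-11*, 00-0*, 001-*, 01-1*, 1-00, 1-11*, 10-0*, 101-*, 11-1*, 110-
[col 2] --11, -0-0, -01-, -1-1
Prime implicants: --11, -0-0, -01-, -1-1, 1-00, 110-
PI chart (minterm → PIs covering it):
  2 | -0-0,-01-
  3 | --11,-01-
  5 | -1-1  (sole → essential)
  7 | --11,-1-1
  8 | -0-0,1-00
  11 | --11,-01-
  12 | 1-00,110-
  13 | -1-1,110-
Essential prime implicants: -1-1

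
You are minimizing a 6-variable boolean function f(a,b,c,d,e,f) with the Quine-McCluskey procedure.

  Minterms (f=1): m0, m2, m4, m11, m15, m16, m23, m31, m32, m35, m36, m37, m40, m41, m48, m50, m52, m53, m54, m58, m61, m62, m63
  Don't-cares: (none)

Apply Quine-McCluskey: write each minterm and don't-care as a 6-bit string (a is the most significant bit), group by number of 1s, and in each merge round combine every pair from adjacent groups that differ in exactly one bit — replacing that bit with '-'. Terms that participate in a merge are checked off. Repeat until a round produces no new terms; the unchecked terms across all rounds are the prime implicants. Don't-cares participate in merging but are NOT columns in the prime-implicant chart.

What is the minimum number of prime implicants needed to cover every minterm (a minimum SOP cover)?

[col 0] 000000*, 000010*, 000100*, 001011*, 001111*, 010000*, 010111*, 011111*, 100000*, 100011, 100100*, 100101*, 101000*, 101001*, 110000*, 110010*, 110100*, 110101*, 110110*, 111010*, 111101*, 111110*, 111111*
[col 1] -00000*, -00100*, -10000*, -11111, 0-0000*, 0-1111, 000-00*, 0000-0, 001-11, 01-111, 1-0000*, 1-0100*, 1-0101*, 10-000, 100-00*, 10010-*, 10100-, 11-010*, 11-101, 11-110*, 110-00*, 110-10*, 1100-0*, 1101-0*, 11010-*, 111-10*, 1111-1, 11111-
[col 2] --0000, -00-00, 1-0-00, 1-010-, 11--10, 110--0
Prime implicants: --0000, -00-00, -11111, 0-1111, 0000-0, 001-11, 01-111, 1-0-00, 1-010-, 10-000, 100011, 10100-, 11--10, 11-101, 110--0, 1111-1, 11111-
PI chart (minterm → PIs covering it):
  0 | --0000,-00-00,0000-0
  2 | 0000-0  (sole → essential)
  4 | -00-00  (sole → essential)
  11 | 001-11  (sole → essential)
  15 | 0-1111,001-11
  16 | --0000  (sole → essential)
  23 | 01-111  (sole → essential)
  31 | -11111,0-1111,01-111
  32 | --0000,-00-00,1-0-00,10-000
  35 | 100011  (sole → essential)
  36 | -00-00,1-0-00,1-010-
  37 | 1-010-  (sole → essential)
  40 | 10-000,10100-
  41 | 10100-  (sole → essential)
  48 | --0000,1-0-00,110--0
  50 | 11--10,110--0
  52 | 1-0-00,1-010-,110--0
  53 | 1-010-,11-101
  54 | 11--10,110--0
  58 | 11--10  (sole → essential)
  61 | 11-101,1111-1
  62 | 11--10,11111-
  63 | -11111,1111-1,11111-
Essential prime implicants: --0000, -00-00, 0000-0, 001-11, 01-111, 1-010-, 100011, 10100-, 11--10
Petrick residual → 1111-1
Minimum SOP uses 10 PIs: c'd'e'f' + b'c'e'f' + a'b'c'd'f' + a'b'cef + a'bdef + ac'de' + ab'c'd'ef + ab'cd'e' + abef' + abcdf

10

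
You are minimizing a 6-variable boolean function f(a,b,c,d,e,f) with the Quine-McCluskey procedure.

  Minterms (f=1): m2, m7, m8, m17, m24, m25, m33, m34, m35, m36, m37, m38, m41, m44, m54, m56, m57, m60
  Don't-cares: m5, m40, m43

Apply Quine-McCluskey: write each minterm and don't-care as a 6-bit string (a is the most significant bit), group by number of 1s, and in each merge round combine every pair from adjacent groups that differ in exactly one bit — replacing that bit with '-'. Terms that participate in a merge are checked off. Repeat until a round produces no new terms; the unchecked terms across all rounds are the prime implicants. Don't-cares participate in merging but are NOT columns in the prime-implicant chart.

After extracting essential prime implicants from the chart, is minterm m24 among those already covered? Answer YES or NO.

size-2^0 implicants → 000010(✓)  000101(✓)  000111(✓)  001000(✓)  010001(✓)  011000(✓)  011001(✓)  100001(✓)  100010(✓)  100011(✓)  100100(✓)  100101(✓)  100110(✓)  101000(✓)  101001(✓)  101011(✓)  101100(✓)  110110(✓)  111000(✓)  111001(✓)  111100(✓)
size-2^1 implicants → -00010  -00101  -01000(✓)  -11000(✓)  -11001(✓)  0-1000(✓)  0001-1  01-001  01100-(✓)  1-0110  1-1000(✓)  1-1001(✓)  1-1100(✓)  10-001(✓)  10-011(✓)  10-100  100-01  100-10  1000-1(✓)  10001-  1001-0  10010-  101-00(✓)  1010-1(✓)  10100-(✓)  111-00(✓)  11100-(✓)
size-2^2 implicants → --1000  -1100-  1-1-00  1-100-  10-0-1
Unchecked terms (primes): --1000, -00010, -00101, -1100-, 0001-1, 01-001, 1-0110, 1-1-00, 1-100-, 10-0-1, 10-100, 100-01, 100-10, 10001-, 1001-0, 10010-
Minterm coverage:
  m2 ⊆ -00010 [E]
  m7 ⊆ 0001-1 [E]
  m8 ⊆ --1000 [E]
  m17 ⊆ 01-001 [E]
  m24 ⊆ --1000,-1100-
  m25 ⊆ -1100-,01-001
  m33 ⊆ 10-0-1,100-01
  m34 ⊆ -00010,100-10,10001-
  m35 ⊆ 10-0-1,10001-
  m36 ⊆ 10-100,1001-0,10010-
  m37 ⊆ -00101,100-01,10010-
  m38 ⊆ 1-0110,100-10,1001-0
  m41 ⊆ 1-100-,10-0-1
  m44 ⊆ 1-1-00,10-100
  m54 ⊆ 1-0110 [E]
  m56 ⊆ --1000,-1100-,1-1-00,1-100-
  m57 ⊆ -1100-,1-100-
  m60 ⊆ 1-1-00 [E]
E = {--1000, -00010, 0001-1, 01-001, 1-0110, 1-1-00}

YES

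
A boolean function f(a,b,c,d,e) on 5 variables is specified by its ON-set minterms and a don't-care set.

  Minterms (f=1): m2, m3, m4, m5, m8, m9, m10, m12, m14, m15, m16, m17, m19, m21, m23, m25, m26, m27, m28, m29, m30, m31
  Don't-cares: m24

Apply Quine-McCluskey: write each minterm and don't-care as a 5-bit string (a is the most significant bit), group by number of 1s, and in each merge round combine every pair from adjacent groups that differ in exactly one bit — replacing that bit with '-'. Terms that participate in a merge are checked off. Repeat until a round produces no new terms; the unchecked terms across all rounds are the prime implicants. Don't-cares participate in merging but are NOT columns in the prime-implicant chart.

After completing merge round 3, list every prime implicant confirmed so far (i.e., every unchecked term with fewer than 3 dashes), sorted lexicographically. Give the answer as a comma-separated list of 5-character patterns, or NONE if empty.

-0011, -0101, -100-, -111-, 0-010, 0-100, 0001-, 0010-, 1-00-

size-2^0 implicants → 00010(✓)  00011(✓)  00100(✓)  00101(✓)  01000(✓)  01001(✓)  01010(✓)  01100(✓)  01110(✓)  01111(✓)  10000(✓)  10001(✓)  10011(✓)  10101(✓)  10111(✓)  11000(✓)  11001(✓)  11010(✓)  11011(✓)  11100(✓)  11101(✓)  11110(✓)  11111(✓)
size-2^1 implicants → -0011  -0101  -1000(✓)  -1001(✓)  -1010(✓)  -1100(✓)  -1110(✓)  -1111(✓)  0-010  0-100  0001-  0010-  01-00(✓)  01-10(✓)  010-0(✓)  0100-(✓)  011-0(✓)  0111-(✓)  1-000(✓)  1-001(✓)  1-011(✓)  1-101(✓)  1-111(✓)  10-01(✓)  10-11(✓)  100-1(✓)  1000-(✓)  101-1(✓)  11-00(✓)  11-01(✓)  11-10(✓)  11-11(✓)  110-0(✓)  110-1(✓)  1100-(✓)  1101-(✓)  111-0(✓)  111-1(✓)  1110-(✓)  1111-(✓)
size-2^2 implicants → -1-00(✓)  -1-10(✓)  -10-0(✓)  -100-  -11-0(✓)  -111-  01--0(✓)  1--01(✓)  1--11(✓)  1-0-1(✓)  1-00-  1-1-1(✓)  10--1(✓)  11--0(✓)  11--1(✓)  11-0-(✓)  11-1-(✓)  110--(✓)  111--(✓)
size-2^3 implicants → -1--0  1---1  11---
Unchecked terms (primes): -0011, -0101, -1--0, -100-, -111-, 0-010, 0-100, 0001-, 0010-, 1---1, 1-00-, 11---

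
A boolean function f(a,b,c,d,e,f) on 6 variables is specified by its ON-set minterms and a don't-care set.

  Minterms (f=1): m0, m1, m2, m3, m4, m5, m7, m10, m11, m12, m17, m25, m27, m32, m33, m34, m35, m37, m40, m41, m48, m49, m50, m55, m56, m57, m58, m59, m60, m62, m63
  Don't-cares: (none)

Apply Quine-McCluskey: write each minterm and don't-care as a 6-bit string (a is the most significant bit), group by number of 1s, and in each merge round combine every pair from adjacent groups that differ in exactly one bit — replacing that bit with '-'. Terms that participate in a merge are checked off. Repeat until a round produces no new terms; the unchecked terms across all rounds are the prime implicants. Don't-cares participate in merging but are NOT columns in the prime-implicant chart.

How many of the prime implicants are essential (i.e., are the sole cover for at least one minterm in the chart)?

size-2^0 implicants → 000000(✓)  000001(✓)  000010(✓)  000011(✓)  000100(✓)  000101(✓)  000111(✓)  001010(✓)  001011(✓)  001100(✓)  010001(✓)  011001(✓)  011011(✓)  100000(✓)  100001(✓)  100010(✓)  100011(✓)  100101(✓)  101000(✓)  101001(✓)  110000(✓)  110001(✓)  110010(✓)  110111(✓)  111000(✓)  111001(✓)  111010(✓)  111011(✓)  111100(✓)  111110(✓)  111111(✓)
size-2^1 implicants → -00000(✓)  -00001(✓)  -00010(✓)  -00011(✓)  -00101(✓)  -10001(✓)  -11001(✓)  -11011(✓)  0-0001(✓)  0-1011  00-010(✓)  00-011(✓)  00-100  000-00(✓)  000-01(✓)  000-11(✓)  0000-0(✓)  0000-1(✓)  00000-(✓)  00001-(✓)  0001-1(✓)  00010-(✓)  00101-(✓)  01-001(✓)  0110-1(✓)  1-0000(✓)  1-0001(✓)  1-0010(✓)  1-1000(✓)  1-1001(✓)  10-000(✓)  10-001(✓)  100-01(✓)  1000-0(✓)  1000-1(✓)  10000-(✓)  10001-(✓)  10100-(✓)  11-000(✓)  11-001(✓)  11-010(✓)  11-111  1100-0(✓)  11000-(✓)  111-00(✓)  111-10(✓)  111-11(✓)  1110-0(✓)  1110-1(✓)  11100-(✓)  11101-(✓)  1111-0(✓)  11111-(✓)
size-2^2 implicants → --0001  -00-01  -000-0(✓)  -000-1(✓)  -0000-(✓)  -0001-(✓)  -1-001  -110-1  00-01-  000--1  000-0-  0000--(✓)  1--000(✓)  1--001(✓)  1-00-0  1-000-(✓)  1-100-(✓)  10-00-(✓)  1000--(✓)  11-0-0  11-00-(✓)  111--0  111-1-  1110--
size-2^3 implicants → -000--  1--00-
Unchecked terms (primes): --0001, -00-01, -000--, -1-001, -110-1, 0-1011, 00-01-, 00-100, 000--1, 000-0-, 1--00-, 1-00-0, 11-0-0, 11-111, 111--0, 111-1-, 1110--
Minterm coverage:
  m0 ⊆ -000--,000-0-
  m1 ⊆ --0001,-00-01,-000--,000--1,000-0-
  m2 ⊆ -000--,00-01-
  m3 ⊆ -000--,00-01-,000--1
  m4 ⊆ 00-100,000-0-
  m5 ⊆ -00-01,000--1,000-0-
  m7 ⊆ 000--1 [E]
  m10 ⊆ 00-01- [E]
  m11 ⊆ 0-1011,00-01-
  m12 ⊆ 00-100 [E]
  m17 ⊆ --0001,-1-001
  m25 ⊆ -1-001,-110-1
  m27 ⊆ -110-1,0-1011
  m32 ⊆ -000--,1--00-,1-00-0
  m33 ⊆ --0001,-00-01,-000--,1--00-
  m34 ⊆ -000--,1-00-0
  m35 ⊆ -000-- [E]
  m37 ⊆ -00-01 [E]
  m40 ⊆ 1--00- [E]
  m41 ⊆ 1--00- [E]
  m48 ⊆ 1--00-,1-00-0,11-0-0
  m49 ⊆ --0001,-1-001,1--00-
  m50 ⊆ 1-00-0,11-0-0
  m55 ⊆ 11-111 [E]
  m56 ⊆ 1--00-,11-0-0,111--0,1110--
  m57 ⊆ -1-001,-110-1,1--00-,1110--
  m58 ⊆ 11-0-0,111--0,111-1-,1110--
  m59 ⊆ -110-1,111-1-,1110--
  m60 ⊆ 111--0 [E]
  m62 ⊆ 111--0,111-1-
  m63 ⊆ 11-111,111-1-
E = {-00-01, -000--, 00-01-, 00-100, 000--1, 1--00-, 11-111, 111--0}

8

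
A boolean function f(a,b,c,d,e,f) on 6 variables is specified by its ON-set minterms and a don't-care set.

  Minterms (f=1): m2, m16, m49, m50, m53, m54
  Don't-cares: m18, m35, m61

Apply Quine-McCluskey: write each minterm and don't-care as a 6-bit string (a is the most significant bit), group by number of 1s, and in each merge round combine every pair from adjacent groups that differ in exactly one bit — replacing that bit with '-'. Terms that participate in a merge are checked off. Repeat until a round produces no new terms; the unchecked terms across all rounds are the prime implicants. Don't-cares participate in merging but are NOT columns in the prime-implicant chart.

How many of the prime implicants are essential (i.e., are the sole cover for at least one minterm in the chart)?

4

Round 0: 000010✓ 010000✓ 010010✓ 100011 110001✓ 110010✓ 110101✓ 110110✓ 111101✓
Round 1: -10010 0-0010 0100-0 11-101 110-01 110-10
PIs = {-10010, 0-0010, 0100-0, 100011, 11-101, 110-01, 110-10}
Coverage chart:
  m2: 0-0010 ←essential
  m16: 0100-0 ←essential
  m49: 110-01 ←essential
  m50: -10010,110-10
  m53: 11-101,110-01
  m54: 110-10 ←essential
Essential: 0-0010, 0100-0, 110-01, 110-10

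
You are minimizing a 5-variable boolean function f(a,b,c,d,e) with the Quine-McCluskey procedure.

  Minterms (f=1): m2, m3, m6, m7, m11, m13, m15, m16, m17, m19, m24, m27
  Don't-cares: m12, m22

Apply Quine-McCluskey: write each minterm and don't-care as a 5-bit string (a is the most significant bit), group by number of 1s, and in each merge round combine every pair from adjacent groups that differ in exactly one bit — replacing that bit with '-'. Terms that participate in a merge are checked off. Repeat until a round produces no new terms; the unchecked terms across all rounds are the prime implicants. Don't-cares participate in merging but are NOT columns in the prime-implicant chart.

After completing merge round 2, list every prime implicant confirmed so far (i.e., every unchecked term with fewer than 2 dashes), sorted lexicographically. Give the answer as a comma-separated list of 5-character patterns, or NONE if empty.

-0110, 011-1, 0110-, 1-000, 100-1, 1000-

[col 0] 00010*, 00011*, 00110*, 00111*, 01011*, 01100*, 01101*, 01111*, 10000*, 10001*, 10011*, 10110*, 11000*, 11011*
[col 1] -0011*, -0110, -1011*, 0-011*, 0-111*, 00-10*, 00-11*, 0001-*, 0011-*, 01-11*, 011-1, 0110-, 1-000, 1-011*, 100-1, 1000-
[col 2] --011, 0--11, 00-1-
Prime implicants: --011, -0110, 0--11, 00-1-, 011-1, 0110-, 1-000, 100-1, 1000-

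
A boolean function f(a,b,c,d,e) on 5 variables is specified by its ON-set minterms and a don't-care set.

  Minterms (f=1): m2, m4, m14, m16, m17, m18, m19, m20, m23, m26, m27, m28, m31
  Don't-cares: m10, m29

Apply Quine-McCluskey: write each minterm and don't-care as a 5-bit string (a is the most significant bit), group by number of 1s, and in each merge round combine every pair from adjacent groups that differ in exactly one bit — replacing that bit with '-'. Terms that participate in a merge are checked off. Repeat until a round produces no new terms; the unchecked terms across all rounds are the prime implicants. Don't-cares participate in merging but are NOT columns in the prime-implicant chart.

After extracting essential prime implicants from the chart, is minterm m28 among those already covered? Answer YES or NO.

NO

Round 0: 00010✓ 00100✓ 01010✓ 01110✓ 10000✓ 10001✓ 10010✓ 10011✓ 10100✓ 10111✓ 11010✓ 11011✓ 11100✓ 11101✓ 11111✓
Round 1: -0010✓ -0100 -1010✓ 0-010✓ 01-10 1-010✓ 1-011✓ 1-100 1-111✓ 10-00 10-11✓ 100-0✓ 100-1✓ 1000-✓ 1001-✓ 11-11✓ 1101-✓ 111-1 1110-
Round 2: --010 1--11 1-01- 100--
PIs = {--010, -0100, 01-10, 1--11, 1-01-, 1-100, 10-00, 100--, 111-1, 1110-}
Coverage chart:
  m2: --010 ←essential
  m4: -0100 ←essential
  m14: 01-10 ←essential
  m16: 10-00,100--
  m17: 100-- ←essential
  m18: --010,1-01-,100--
  m19: 1--11,1-01-,100--
  m20: -0100,1-100,10-00
  m23: 1--11 ←essential
  m26: --010,1-01-
  m27: 1--11,1-01-
  m28: 1-100,1110-
  m31: 1--11,111-1
Essential: --010, -0100, 01-10, 1--11, 100--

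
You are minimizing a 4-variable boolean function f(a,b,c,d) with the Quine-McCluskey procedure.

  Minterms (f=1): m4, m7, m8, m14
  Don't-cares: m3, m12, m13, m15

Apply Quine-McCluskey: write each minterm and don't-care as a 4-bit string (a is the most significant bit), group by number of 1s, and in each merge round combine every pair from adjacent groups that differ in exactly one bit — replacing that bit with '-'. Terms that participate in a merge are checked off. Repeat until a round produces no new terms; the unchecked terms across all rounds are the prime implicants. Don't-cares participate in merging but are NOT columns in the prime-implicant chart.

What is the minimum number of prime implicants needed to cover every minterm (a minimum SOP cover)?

4

[col 0] 0011*, 0100*, 0111*, 1000*, 1100*, 1101*, 1110*, 1111*
[col 1] -100, -111, 0-11, 1-00, 11-0*, 11-1*, 110-*, 111-*
[col 2] 11--
Prime implicants: -100, -111, 0-11, 1-00, 11--
PI chart (minterm → PIs covering it):
  4 | -100  (sole → essential)
  7 | -111,0-11
  8 | 1-00  (sole → essential)
  14 | 11--  (sole → essential)
Essential prime implicants: -100, 1-00, 11--
Petrick residual → -111
Minimum SOP uses 4 PIs: bc'd' + bcd + ac'd' + ab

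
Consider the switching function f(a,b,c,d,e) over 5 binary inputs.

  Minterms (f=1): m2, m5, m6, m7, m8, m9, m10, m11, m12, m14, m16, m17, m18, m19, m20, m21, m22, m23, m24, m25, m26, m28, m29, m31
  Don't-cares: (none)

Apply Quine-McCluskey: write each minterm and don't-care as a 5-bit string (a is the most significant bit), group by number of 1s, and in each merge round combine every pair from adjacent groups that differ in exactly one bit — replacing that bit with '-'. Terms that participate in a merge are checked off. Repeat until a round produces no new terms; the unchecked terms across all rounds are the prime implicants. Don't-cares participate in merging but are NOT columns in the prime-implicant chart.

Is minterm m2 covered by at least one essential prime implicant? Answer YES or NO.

NO

Round 0: 00010✓ 00101✓ 00110✓ 00111✓ 01000✓ 01001✓ 01010✓ 01011✓ 01100✓ 01110✓ 10000✓ 10001✓ 10010✓ 10011✓ 10100✓ 10101✓ 10110✓ 10111✓ 11000✓ 11001✓ 11010✓ 11100✓ 11101✓ 11111✓
Round 1: -0010✓ -0101✓ -0110✓ -0111✓ -1000✓ -1001✓ -1010✓ -1100✓ 0-010✓ 0-110✓ 00-10✓ 001-1✓ 0011-✓ 01-00✓ 01-10✓ 010-0✓ 010-1✓ 0100-✓ 0101-✓ 011-0✓ 1-000✓ 1-001✓ 1-010✓ 1-100✓ 1-101✓ 1-111✓ 10-00✓ 10-01✓ 10-10✓ 10-11✓ 100-0✓ 100-1✓ 1000-✓ 1001-✓ 101-0✓ 101-1✓ 1010-✓ 1011-✓ 11-00✓ 11-01✓ 110-0✓ 1100-✓ 111-1✓ 1110-✓
Round 2: --010 -0-10 -01-1 -011- -1-00 -10-0 -100- 0--10 01--0 010-- 1--00✓ 1--01✓ 1-0-0 1-00-✓ 1-1-1 1-10-✓ 10--0✓ 10--1✓ 10-0-✓ 10-1-✓ 100--✓ 101--✓ 11-0-✓
Round 3: 1--0- 10---
PIs = {--010, -0-10, -01-1, -011-, -1-00, -10-0, -100-, 0--10, 01--0, 010--, 1--0-, 1-0-0, 1-1-1, 10---}
Coverage chart:
  m2: --010,-0-10,0--10
  m5: -01-1 ←essential
  m6: -0-10,-011-,0--10
  m7: -01-1,-011-
  m8: -1-00,-10-0,-100-,01--0,010--
  m9: -100-,010--
  m10: --010,-10-0,0--10,01--0,010--
  m11: 010-- ←essential
  m12: -1-00,01--0
  m14: 0--10,01--0
  m16: 1--0-,1-0-0,10---
  m17: 1--0-,10---
  m18: --010,-0-10,1-0-0,10---
  m19: 10--- ←essential
  m20: 1--0-,10---
  m21: -01-1,1--0-,1-1-1,10---
  m22: -0-10,-011-,10---
  m23: -01-1,-011-,1-1-1,10---
  m24: -1-00,-10-0,-100-,1--0-,1-0-0
  m25: -100-,1--0-
  m26: --010,-10-0,1-0-0
  m28: -1-00,1--0-
  m29: 1--0-,1-1-1
  m31: 1-1-1 ←essential
Essential: -01-1, 010--, 1-1-1, 10---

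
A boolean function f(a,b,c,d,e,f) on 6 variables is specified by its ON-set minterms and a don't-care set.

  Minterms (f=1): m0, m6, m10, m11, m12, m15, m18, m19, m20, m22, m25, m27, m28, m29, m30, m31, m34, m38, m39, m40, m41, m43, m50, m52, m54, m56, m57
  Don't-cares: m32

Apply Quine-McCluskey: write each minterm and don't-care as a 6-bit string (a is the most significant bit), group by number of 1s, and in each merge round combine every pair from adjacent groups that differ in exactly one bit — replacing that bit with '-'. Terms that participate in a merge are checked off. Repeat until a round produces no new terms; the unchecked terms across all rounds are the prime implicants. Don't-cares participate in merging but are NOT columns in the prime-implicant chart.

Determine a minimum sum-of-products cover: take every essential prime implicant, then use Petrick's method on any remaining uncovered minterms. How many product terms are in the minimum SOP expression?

Round 0: 000000✓ 000110✓ 001010✓ 001011✓ 001100✓ 001111✓ 010010✓ 010011✓ 010100✓ 010110✓ 011001✓ 011011✓ 011100✓ 011101✓ 011110✓ 011111✓ 100000✓ 100010✓ 100110✓ 100111✓ 101000✓ 101001✓ 101011✓ 110010✓ 110100✓ 110110✓ 111000✓ 111001✓
Round 1: -00000 -00110✓ -01011 -10010✓ -10100✓ -10110✓ -11001 0-0110✓ 0-1011✓ 0-1100 0-1111✓ 001-11✓ 00101- 01-011 01-100✓ 01-110✓ 010-10✓ 01001- 0101-0✓ 011-01✓ 011-11✓ 0110-1✓ 0111-0✓ 0111-1✓ 01110-✓ 01111-✓ 1-0010✓ 1-0110✓ 1-1000✓ 1-1001✓ 10-000 100-10✓ 1000-0 10011- 1010-1 10100-✓ 110-10✓ 1101-0✓ 11100-✓
Round 2: --0110 -10-10 -101-0 0-1-11 01-1-0 011--1 0111-- 1-0-10 1-100-
PIs = {--0110, -00000, -01011, -10-10, -101-0, -11001, 0-1-11, 0-1100, 00101-, 01-011, 01-1-0, 01001-, 011--1, 0111--, 1-0-10, 1-100-, 10-000, 1000-0, 10011-, 1010-1}
Coverage chart:
  m0: -00000 ←essential
  m6: --0110 ←essential
  m10: 00101- ←essential
  m11: -01011,0-1-11,00101-
  m12: 0-1100 ←essential
  m15: 0-1-11 ←essential
  m18: -10-10,01001-
  m19: 01-011,01001-
  m20: -101-0,01-1-0
  m22: --0110,-10-10,-101-0,01-1-0
  m25: -11001,011--1
  m27: 0-1-11,01-011,011--1
  m28: 0-1100,01-1-0,0111--
  m29: 011--1,0111--
  m30: 01-1-0,0111--
  m31: 0-1-11,011--1,0111--
  m34: 1-0-10,1000-0
  m38: --0110,1-0-10,10011-
  m39: 10011- ←essential
  m40: 1-100-,10-000
  m41: 1-100-,1010-1
  m43: -01011,1010-1
  m50: -10-10,1-0-10
  m52: -101-0 ←essential
  m54: --0110,-10-10,-101-0,1-0-10
  m56: 1-100- ←essential
  m57: -11001,1-100-
Essential: --0110, -00000, -101-0, 0-1-11, 0-1100, 00101-, 1-100-, 10011-
Petrick residual → -01011, -11001, 01001-, 0111--, 1-0-10
Min cover (13 terms): c'def' + b'c'd'e'f' + b'cd'ef + bc'df' + bcd'e'f + a'cef + a'cde'f' + a'b'cd'e + a'bc'd'e + a'bcd + ac'ef' + acd'e' + ab'c'de

13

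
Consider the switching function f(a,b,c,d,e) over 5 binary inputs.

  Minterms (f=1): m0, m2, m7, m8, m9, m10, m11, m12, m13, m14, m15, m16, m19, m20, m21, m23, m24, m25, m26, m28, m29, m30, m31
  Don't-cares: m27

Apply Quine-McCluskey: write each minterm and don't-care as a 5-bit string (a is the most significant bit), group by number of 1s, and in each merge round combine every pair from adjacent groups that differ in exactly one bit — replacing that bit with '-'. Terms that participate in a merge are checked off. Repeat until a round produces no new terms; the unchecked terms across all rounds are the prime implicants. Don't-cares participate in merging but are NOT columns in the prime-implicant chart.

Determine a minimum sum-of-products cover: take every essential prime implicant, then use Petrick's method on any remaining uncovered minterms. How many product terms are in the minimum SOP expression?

6

size-2^0 implicants → 00000(✓)  00010(✓)  00111(✓)  01000(✓)  01001(✓)  01010(✓)  01011(✓)  01100(✓)  01101(✓)  01110(✓)  01111(✓)  10000(✓)  10011(✓)  10100(✓)  10101(✓)  10111(✓)  11000(✓)  11001(✓)  11010(✓)  11011(✓)  11100(✓)  11101(✓)  11110(✓)  11111(✓)
size-2^1 implicants → -0000(✓)  -0111(✓)  -1000(✓)  -1001(✓)  -1010(✓)  -1011(✓)  -1100(✓)  -1101(✓)  -1110(✓)  -1111(✓)  0-000(✓)  0-010(✓)  0-111(✓)  000-0(✓)  01-00(✓)  01-01(✓)  01-10(✓)  01-11(✓)  010-0(✓)  010-1(✓)  0100-(✓)  0101-(✓)  011-0(✓)  011-1(✓)  0110-(✓)  0111-(✓)  1-000(✓)  1-011(✓)  1-100(✓)  1-101(✓)  1-111(✓)  10-00(✓)  10-11(✓)  101-1(✓)  1010-(✓)  11-00(✓)  11-01(✓)  11-10(✓)  11-11(✓)  110-0(✓)  110-1(✓)  1100-(✓)  1101-(✓)  111-0(✓)  111-1(✓)  1110-(✓)  1111-(✓)
size-2^2 implicants → --000  --111  -1-00(✓)  -1-01(✓)  -1-10(✓)  -1-11(✓)  -10-0(✓)  -10-1(✓)  -100-(✓)  -101-(✓)  -11-0(✓)  -11-1(✓)  -110-(✓)  -111-(✓)  0-0-0  01--0(✓)  01--1(✓)  01-0-(✓)  01-1-(✓)  010--(✓)  011--(✓)  1--00  1--11  1-1-1  1-10-  11--0(✓)  11--1(✓)  11-0-(✓)  11-1-(✓)  110--(✓)  111--(✓)
size-2^3 implicants → -1--0(✓)  -1--1(✓)  -1-0-(✓)  -1-1-(✓)  -10--(✓)  -11--(✓)  01---(✓)  11---(✓)
size-2^4 implicants → -1---
Unchecked terms (primes): --000, --111, -1---, 0-0-0, 1--00, 1--11, 1-1-1, 1-10-
Minterm coverage:
  m0 ⊆ --000,0-0-0
  m2 ⊆ 0-0-0 [E]
  m7 ⊆ --111 [E]
  m8 ⊆ --000,-1---,0-0-0
  m9 ⊆ -1--- [E]
  m10 ⊆ -1---,0-0-0
  m11 ⊆ -1--- [E]
  m12 ⊆ -1--- [E]
  m13 ⊆ -1--- [E]
  m14 ⊆ -1--- [E]
  m15 ⊆ --111,-1---
  m16 ⊆ --000,1--00
  m19 ⊆ 1--11 [E]
  m20 ⊆ 1--00,1-10-
  m21 ⊆ 1-1-1,1-10-
  m23 ⊆ --111,1--11,1-1-1
  m24 ⊆ --000,-1---,1--00
  m25 ⊆ -1--- [E]
  m26 ⊆ -1--- [E]
  m28 ⊆ -1---,1--00,1-10-
  m29 ⊆ -1---,1-1-1,1-10-
  m30 ⊆ -1--- [E]
  m31 ⊆ --111,-1---,1--11,1-1-1
E = {--111, -1---, 0-0-0, 1--11}
Petrick residual → --000, 1-10-
Cover = c'd'e' + cde + b + a'c'e' + ade + acd'  |cover|=6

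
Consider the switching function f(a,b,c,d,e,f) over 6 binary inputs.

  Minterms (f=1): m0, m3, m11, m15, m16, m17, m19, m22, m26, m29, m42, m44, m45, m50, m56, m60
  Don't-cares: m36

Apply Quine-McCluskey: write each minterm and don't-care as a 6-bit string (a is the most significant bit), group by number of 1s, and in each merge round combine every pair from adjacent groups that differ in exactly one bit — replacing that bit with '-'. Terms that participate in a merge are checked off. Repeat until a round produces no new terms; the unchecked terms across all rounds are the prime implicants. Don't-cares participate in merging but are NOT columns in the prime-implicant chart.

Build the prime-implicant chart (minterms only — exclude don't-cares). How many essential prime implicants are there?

9

[col 0] 000000*, 000011*, 001011*, 001111*, 010000*, 010001*, 010011*, 010110, 011010, 011101, 100100*, 101010, 101100*, 101101*, 110010, 111000*, 111100*
[col 1] 0-0000, 0-0011, 00-011, 001-11, 0100-1, 01000-, 1-1100, 10-100, 10110-, 111-00
Prime implicants: 0-0000, 0-0011, 00-011, 001-11, 0100-1, 01000-, 010110, 011010, 011101, 1-1100, 10-100, 101010, 10110-, 110010, 111-00
PI chart (minterm → PIs covering it):
  0 | 0-0000  (sole → essential)
  3 | 0-0011,00-011
  11 | 00-011,001-11
  15 | 001-11  (sole → essential)
  16 | 0-0000,01000-
  17 | 0100-1,01000-
  19 | 0-0011,0100-1
  22 | 010110  (sole → essential)
  26 | 011010  (sole → essential)
  29 | 011101  (sole → essential)
  42 | 101010  (sole → essential)
  44 | 1-1100,10-100,10110-
  45 | 10110-  (sole → essential)
  50 | 110010  (sole → essential)
  56 | 111-00  (sole → essential)
  60 | 1-1100,111-00
Essential prime implicants: 0-0000, 001-11, 010110, 011010, 011101, 101010, 10110-, 110010, 111-00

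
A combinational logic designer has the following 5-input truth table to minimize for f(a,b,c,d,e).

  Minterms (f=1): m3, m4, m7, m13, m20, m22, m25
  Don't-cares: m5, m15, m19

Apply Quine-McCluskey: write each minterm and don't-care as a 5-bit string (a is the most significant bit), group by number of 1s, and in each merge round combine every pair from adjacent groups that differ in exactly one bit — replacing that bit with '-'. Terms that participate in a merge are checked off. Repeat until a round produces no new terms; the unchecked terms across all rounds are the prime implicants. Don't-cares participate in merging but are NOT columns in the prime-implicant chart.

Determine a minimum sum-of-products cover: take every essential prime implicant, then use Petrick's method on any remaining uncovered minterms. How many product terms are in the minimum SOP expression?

5

[col 0] 00011*, 00100*, 00101*, 00111*, 01101*, 01111*, 10011*, 10100*, 10110*, 11001
[col 1] -0011, -0100, 0-101*, 0-111*, 00-11, 001-1*, 0010-, 011-1*, 101-0
[col 2] 0-1-1
Prime implicants: -0011, -0100, 0-1-1, 00-11, 0010-, 101-0, 11001
PI chart (minterm → PIs covering it):
  3 | -0011,00-11
  4 | -0100,0010-
  7 | 0-1-1,00-11
  13 | 0-1-1  (sole → essential)
  20 | -0100,101-0
  22 | 101-0  (sole → essential)
  25 | 11001  (sole → essential)
Essential prime implicants: 0-1-1, 101-0, 11001
Petrick residual → -0011, -0100
Minimum SOP uses 5 PIs: b'c'de + b'cd'e' + a'ce + ab'ce' + abc'd'e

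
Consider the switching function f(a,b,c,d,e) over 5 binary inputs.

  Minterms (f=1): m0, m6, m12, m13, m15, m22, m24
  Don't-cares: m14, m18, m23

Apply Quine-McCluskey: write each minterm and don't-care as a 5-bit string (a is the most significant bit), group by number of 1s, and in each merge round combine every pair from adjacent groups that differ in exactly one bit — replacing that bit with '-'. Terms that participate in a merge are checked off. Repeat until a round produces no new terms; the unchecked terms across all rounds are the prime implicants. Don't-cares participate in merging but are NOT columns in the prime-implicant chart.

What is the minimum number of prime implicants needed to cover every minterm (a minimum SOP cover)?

4

size-2^0 implicants → 00000  00110(✓)  01100(✓)  01101(✓)  01110(✓)  01111(✓)  10010(✓)  10110(✓)  10111(✓)  11000
size-2^1 implicants → -0110  0-110  011-0(✓)  011-1(✓)  0110-(✓)  0111-(✓)  10-10  1011-
size-2^2 implicants → 011--
Unchecked terms (primes): -0110, 0-110, 00000, 011--, 10-10, 1011-, 11000
Minterm coverage:
  m0 ⊆ 00000 [E]
  m6 ⊆ -0110,0-110
  m12 ⊆ 011-- [E]
  m13 ⊆ 011-- [E]
  m15 ⊆ 011-- [E]
  m22 ⊆ -0110,10-10,1011-
  m24 ⊆ 11000 [E]
E = {00000, 011--, 11000}
Petrick residual → -0110
Cover = b'cde' + a'b'c'd'e' + a'bc + abc'd'e'  |cover|=4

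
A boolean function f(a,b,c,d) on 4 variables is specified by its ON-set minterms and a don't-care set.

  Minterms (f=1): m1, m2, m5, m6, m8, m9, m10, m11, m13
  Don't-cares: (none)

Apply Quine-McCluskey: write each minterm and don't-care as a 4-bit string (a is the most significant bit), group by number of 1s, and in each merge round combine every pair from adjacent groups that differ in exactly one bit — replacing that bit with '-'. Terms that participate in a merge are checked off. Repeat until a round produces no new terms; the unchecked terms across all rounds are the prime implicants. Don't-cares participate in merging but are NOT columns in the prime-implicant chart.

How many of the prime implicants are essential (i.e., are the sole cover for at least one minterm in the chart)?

3

[col 0] 0001*, 0010*, 0101*, 0110*, 1000*, 1001*, 1010*, 1011*, 1101*
[col 1] -001*, -010, -101*, 0-01*, 0-10, 1-01*, 10-0*, 10-1*, 100-*, 101-*
[col 2] --01, 10--
Prime implicants: --01, -010, 0-10, 10--
PI chart (minterm → PIs covering it):
  1 | --01  (sole → essential)
  2 | -010,0-10
  5 | --01  (sole → essential)
  6 | 0-10  (sole → essential)
  8 | 10--  (sole → essential)
  9 | --01,10--
  10 | -010,10--
  11 | 10--  (sole → essential)
  13 | --01  (sole → essential)
Essential prime implicants: --01, 0-10, 10--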